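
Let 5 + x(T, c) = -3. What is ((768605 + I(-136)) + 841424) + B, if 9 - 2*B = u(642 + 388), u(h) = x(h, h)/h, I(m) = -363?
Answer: 1657960619/1030 ≈ 1.6097e+6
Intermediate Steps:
x(T, c) = -8 (x(T, c) = -5 - 3 = -8)
u(h) = -8/h
B = 4639/1030 (B = 9/2 - (-4)/(642 + 388) = 9/2 - (-4)/1030 = 9/2 - 1/2*(-4/515) = 9/2 + 2/515 = 4639/1030 ≈ 4.5039)
((768605 + I(-136)) + 841424) + B = ((768605 - 363) + 841424) + 4639/1030 = (768242 + 841424) + 4639/1030 = 1609666 + 4639/1030 = 1657960619/1030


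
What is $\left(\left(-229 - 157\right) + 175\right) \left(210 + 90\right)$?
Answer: $-63300$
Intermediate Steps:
$\left(\left(-229 - 157\right) + 175\right) \left(210 + 90\right) = \left(-386 + 175\right) 300 = \left(-211\right) 300 = -63300$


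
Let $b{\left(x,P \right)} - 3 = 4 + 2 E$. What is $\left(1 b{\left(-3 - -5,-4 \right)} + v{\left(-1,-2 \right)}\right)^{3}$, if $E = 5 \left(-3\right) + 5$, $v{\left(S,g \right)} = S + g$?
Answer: $-4096$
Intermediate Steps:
$E = -10$ ($E = -15 + 5 = -10$)
$b{\left(x,P \right)} = -13$ ($b{\left(x,P \right)} = 3 + \left(4 + 2 \left(-10\right)\right) = 3 + \left(4 - 20\right) = 3 - 16 = -13$)
$\left(1 b{\left(-3 - -5,-4 \right)} + v{\left(-1,-2 \right)}\right)^{3} = \left(1 \left(-13\right) - 3\right)^{3} = \left(-13 - 3\right)^{3} = \left(-16\right)^{3} = -4096$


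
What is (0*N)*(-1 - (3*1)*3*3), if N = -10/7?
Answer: 0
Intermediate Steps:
N = -10/7 (N = -10*1/7 = -10/7 ≈ -1.4286)
(0*N)*(-1 - (3*1)*3*3) = (0*(-10/7))*(-1 - (3*1)*3*3) = 0*(-1 - 3*3*3) = 0*(-1 - 9*3) = 0*(-1 - 1*27) = 0*(-1 - 27) = 0*(-28) = 0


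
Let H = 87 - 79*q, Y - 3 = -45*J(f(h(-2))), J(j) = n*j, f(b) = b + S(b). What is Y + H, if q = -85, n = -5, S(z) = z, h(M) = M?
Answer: 5905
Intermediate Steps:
f(b) = 2*b (f(b) = b + b = 2*b)
J(j) = -5*j
Y = -897 (Y = 3 - (-225)*2*(-2) = 3 - (-225)*(-4) = 3 - 45*20 = 3 - 900 = -897)
H = 6802 (H = 87 - 79*(-85) = 87 + 6715 = 6802)
Y + H = -897 + 6802 = 5905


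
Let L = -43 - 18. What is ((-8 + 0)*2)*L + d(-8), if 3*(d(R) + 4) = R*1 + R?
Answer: 2900/3 ≈ 966.67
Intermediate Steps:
L = -61
d(R) = -4 + 2*R/3 (d(R) = -4 + (R*1 + R)/3 = -4 + (R + R)/3 = -4 + (2*R)/3 = -4 + 2*R/3)
((-8 + 0)*2)*L + d(-8) = ((-8 + 0)*2)*(-61) + (-4 + (⅔)*(-8)) = -8*2*(-61) + (-4 - 16/3) = -16*(-61) - 28/3 = 976 - 28/3 = 2900/3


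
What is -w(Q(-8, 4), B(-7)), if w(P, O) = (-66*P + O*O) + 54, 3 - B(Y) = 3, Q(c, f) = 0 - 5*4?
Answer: -1374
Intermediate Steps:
Q(c, f) = -20 (Q(c, f) = 0 - 20 = -20)
B(Y) = 0 (B(Y) = 3 - 1*3 = 3 - 3 = 0)
w(P, O) = 54 + O² - 66*P (w(P, O) = (-66*P + O²) + 54 = (O² - 66*P) + 54 = 54 + O² - 66*P)
-w(Q(-8, 4), B(-7)) = -(54 + 0² - 66*(-20)) = -(54 + 0 + 1320) = -1*1374 = -1374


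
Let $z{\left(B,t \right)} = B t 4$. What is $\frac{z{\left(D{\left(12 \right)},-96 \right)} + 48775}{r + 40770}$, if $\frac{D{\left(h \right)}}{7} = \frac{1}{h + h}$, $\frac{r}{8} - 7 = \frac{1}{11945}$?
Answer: $\frac{193759845}{162555526} \approx 1.192$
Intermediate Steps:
$r = \frac{668928}{11945}$ ($r = 56 + \frac{8}{11945} = \frac{668928}{11945} \approx 56.001$)
$D{\left(h \right)} = \frac{7}{2 h}$ ($D{\left(h \right)} = \frac{7}{h + h} = \frac{7}{2 h}$)
$z{\left(B,t \right)} = 4 B t$
$\frac{z{\left(D{\left(12 \right)},-96 \right)} + 48775}{r + 40770} = \frac{4 \frac{7}{2 \cdot 12} \left(-96\right) + 48775}{\frac{668928}{11945} + 40770} = \frac{4 \cdot \frac{7}{2} \cdot \frac{1}{12} \left(-96\right) + 48775}{\frac{487666578}{11945}} = \left(4 \cdot \frac{7}{24} \left(-96\right) + 48775\right) \frac{11945}{487666578} = \left(-112 + 48775\right) \frac{11945}{487666578} = 48663 \cdot \frac{11945}{487666578} = \frac{193759845}{162555526}$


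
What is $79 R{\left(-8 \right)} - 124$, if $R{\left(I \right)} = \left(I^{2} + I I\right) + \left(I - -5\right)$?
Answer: $9751$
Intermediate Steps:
$R{\left(I \right)} = 5 + I + 2 I^{2}$ ($R{\left(I \right)} = \left(I^{2} + I^{2}\right) + \left(I + 5\right) = 2 I^{2} + \left(5 + I\right) = 5 + I + 2 I^{2}$)
$79 R{\left(-8 \right)} - 124 = 79 \left(5 - 8 + 2 \left(-8\right)^{2}\right) - 124 = 79 \left(5 - 8 + 2 \cdot 64\right) - 124 = 79 \left(5 - 8 + 128\right) - 124 = 79 \cdot 125 - 124 = 9875 - 124 = 9751$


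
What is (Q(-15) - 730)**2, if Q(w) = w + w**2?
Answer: 270400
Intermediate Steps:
(Q(-15) - 730)**2 = (-15*(1 - 15) - 730)**2 = (-15*(-14) - 730)**2 = (210 - 730)**2 = (-520)**2 = 270400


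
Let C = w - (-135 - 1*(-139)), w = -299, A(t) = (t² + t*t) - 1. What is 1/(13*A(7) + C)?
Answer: 1/958 ≈ 0.0010438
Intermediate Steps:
A(t) = -1 + 2*t² (A(t) = (t² + t²) - 1 = 2*t² - 1 = -1 + 2*t²)
C = -303 (C = -299 - (-135 - 1*(-139)) = -299 - (-135 + 139) = -299 - 1*4 = -299 - 4 = -303)
1/(13*A(7) + C) = 1/(13*(-1 + 2*7²) - 303) = 1/(13*(-1 + 2*49) - 303) = 1/(13*(-1 + 98) - 303) = 1/(13*97 - 303) = 1/(1261 - 303) = 1/958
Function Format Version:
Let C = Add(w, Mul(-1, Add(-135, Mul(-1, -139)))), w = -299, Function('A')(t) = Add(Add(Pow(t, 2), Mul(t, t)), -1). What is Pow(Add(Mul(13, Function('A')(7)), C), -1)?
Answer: Rational(1, 958) ≈ 0.0010438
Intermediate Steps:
Function('A')(t) = Add(-1, Mul(2, Pow(t, 2))) (Function('A')(t) = Add(Add(Pow(t, 2), Pow(t, 2)), -1) = Add(Mul(2, Pow(t, 2)), -1) = Add(-1, Mul(2, Pow(t, 2))))
C = -303 (C = Add(-299, Mul(-1, Add(-135, Mul(-1, -139)))) = Add(-299, Mul(-1, Add(-135, 139))) = Add(-299, Mul(-1, 4)) = Add(-299, -4) = -303)
Pow(Add(Mul(13, Function('A')(7)), C), -1) = Pow(Add(Mul(13, Add(-1, Mul(2, Pow(7, 2)))), -303), -1) = Pow(Add(Mul(13, Add(-1, Mul(2, 49))), -303), -1) = Pow(Add(Mul(13, Add(-1, 98)), -303), -1) = Pow(Add(Mul(13, 97), -303), -1) = Pow(Add(1261, -303), -1) = Pow(958, -1) = Rational(1, 958)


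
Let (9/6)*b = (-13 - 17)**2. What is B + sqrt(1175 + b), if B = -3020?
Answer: -3020 + 5*sqrt(71) ≈ -2977.9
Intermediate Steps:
b = 600 (b = 2*(-13 - 17)**2/3 = (2/3)*(-30)**2 = (2/3)*900 = 600)
B + sqrt(1175 + b) = -3020 + sqrt(1175 + 600) = -3020 + sqrt(1775) = -3020 + 5*sqrt(71)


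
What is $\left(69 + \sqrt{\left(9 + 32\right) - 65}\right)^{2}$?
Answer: $4737 + 276 i \sqrt{6} \approx 4737.0 + 676.06 i$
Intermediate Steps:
$\left(69 + \sqrt{\left(9 + 32\right) - 65}\right)^{2} = \left(69 + \sqrt{41 - 65}\right)^{2} = \left(69 + \sqrt{-24}\right)^{2} = \left(69 + 2 i \sqrt{6}\right)^{2}$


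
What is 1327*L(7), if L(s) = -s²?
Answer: -65023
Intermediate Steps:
1327*L(7) = 1327*(-1*7²) = 1327*(-1*49) = 1327*(-49) = -65023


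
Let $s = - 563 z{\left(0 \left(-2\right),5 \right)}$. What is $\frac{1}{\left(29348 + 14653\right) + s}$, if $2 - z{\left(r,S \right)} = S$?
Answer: $\frac{1}{45690} \approx 2.1887 \cdot 10^{-5}$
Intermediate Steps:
$z{\left(r,S \right)} = 2 - S$
$s = 1689$ ($s = - 563 \left(2 - 5\right) = \left(-563\right) \left(-3\right) = 1689$)
$\frac{1}{\left(29348 + 14653\right) + s} = \frac{1}{\left(29348 + 14653\right) + 1689} = \frac{1}{44001 + 1689} = \frac{1}{45690}$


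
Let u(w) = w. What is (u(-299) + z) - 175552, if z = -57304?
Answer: -233155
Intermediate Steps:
(u(-299) + z) - 175552 = (-299 - 57304) - 175552 = -57603 - 175552 = -233155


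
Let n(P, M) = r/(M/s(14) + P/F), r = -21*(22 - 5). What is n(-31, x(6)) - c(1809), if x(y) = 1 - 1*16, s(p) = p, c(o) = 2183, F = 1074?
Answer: -7686925/4136 ≈ -1858.5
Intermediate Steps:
x(y) = -15 (x(y) = 1 - 16 = -15)
r = -357 (r = -21*17 = -357)
n(P, M) = -357/(M/14 + P/1074)
n(-31, x(6)) - c(1809) = -2683926/(7*(-31) + 537*(-15)) - 1*2183 = -2683926/(-217 - 8055) - 2183 = -2683926/(-8272) - 2183 = -2683926*(-1/8272) - 2183 = 1341963/4136 - 2183 = -7686925/4136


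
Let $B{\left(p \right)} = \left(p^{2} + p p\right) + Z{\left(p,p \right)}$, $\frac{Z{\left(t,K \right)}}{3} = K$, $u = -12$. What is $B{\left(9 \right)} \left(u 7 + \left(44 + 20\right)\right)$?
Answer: $-3780$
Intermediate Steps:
$Z{\left(t,K \right)} = 3 K$
$B{\left(p \right)} = 2 p^{2} + 3 p$ ($B{\left(p \right)} = \left(p^{2} + p p\right) + 3 p = \left(p^{2} + p^{2}\right) + 3 p = 2 p^{2} + 3 p$)
$B{\left(9 \right)} \left(u 7 + \left(44 + 20\right)\right) = 9 \left(3 + 2 \cdot 9\right) \left(\left(-12\right) 7 + \left(44 + 20\right)\right) = 9 \left(3 + 18\right) \left(-84 + 64\right) = 9 \cdot 21 \left(-20\right) = 189 \left(-20\right) = -3780$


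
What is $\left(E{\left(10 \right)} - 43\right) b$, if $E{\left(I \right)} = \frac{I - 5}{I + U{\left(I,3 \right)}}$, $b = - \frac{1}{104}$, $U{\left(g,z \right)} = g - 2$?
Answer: $\frac{769}{1872} \approx 0.41079$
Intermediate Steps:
$U{\left(g,z \right)} = -2 + g$
$b = - \frac{1}{104}$ ($b = \left(-1\right) \frac{1}{104} = - \frac{1}{104} \approx -0.0096154$)
$E{\left(I \right)} = \frac{-5 + I}{-2 + 2 I}$ ($E{\left(I \right)} = \frac{I - 5}{I + \left(-2 + I\right)} = \frac{-5 + I}{-2 + 2 I}$)
$\left(E{\left(10 \right)} - 43\right) b = \left(\frac{-5 + 10}{2 \left(-1 + 10\right)} - 43\right) \left(- \frac{1}{104}\right) = \left(\frac{1}{2} \cdot \frac{1}{9} \cdot 5 - 43\right) \left(- \frac{1}{104}\right) = \left(\frac{5}{18} - 43\right) \left(- \frac{1}{104}\right) = \left(- \frac{769}{18}\right) \left(- \frac{1}{104}\right) = \frac{769}{1872}$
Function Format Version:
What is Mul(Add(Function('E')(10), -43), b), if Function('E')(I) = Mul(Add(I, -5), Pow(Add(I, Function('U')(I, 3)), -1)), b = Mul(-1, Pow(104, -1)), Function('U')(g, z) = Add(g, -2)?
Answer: Rational(769, 1872) ≈ 0.41079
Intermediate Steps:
Function('U')(g, z) = Add(-2, g)
b = Rational(-1, 104) (b = Mul(-1, Rational(1, 104)) = Rational(-1, 104) ≈ -0.0096154)
Function('E')(I) = Mul(Pow(Add(-2, Mul(2, I)), -1), Add(-5, I)) (Function('E')(I) = Mul(Add(I, -5), Pow(Add(I, Add(-2, I)), -1)) = Mul(Add(-5, I), Pow(Add(-2, Mul(2, I)), -1)) = Mul(Pow(Add(-2, Mul(2, I)), -1), Add(-5, I)))
Mul(Add(Function('E')(10), -43), b) = Mul(Add(Mul(Rational(1, 2), Pow(Add(-1, 10), -1), Add(-5, 10)), -43), Rational(-1, 104)) = Mul(Add(Mul(Rational(1, 2), Pow(9, -1), 5), -43), Rational(-1, 104)) = Mul(Add(Mul(Rational(1, 2), Rational(1, 9), 5), -43), Rational(-1, 104)) = Mul(Add(Rational(5, 18), -43), Rational(-1, 104)) = Mul(Rational(-769, 18), Rational(-1, 104)) = Rational(769, 1872)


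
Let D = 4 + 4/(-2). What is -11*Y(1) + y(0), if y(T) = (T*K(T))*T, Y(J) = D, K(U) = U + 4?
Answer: -22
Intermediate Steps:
K(U) = 4 + U
D = 2 (D = 4 + 4*(-1/2) = 4 - 2 = 2)
Y(J) = 2
y(T) = T**2*(4 + T) (y(T) = (T*(4 + T))*T = T**2*(4 + T))
-11*Y(1) + y(0) = -11*2 + 0**2*(4 + 0) = -22 + 0*4 = -22 + 0 = -22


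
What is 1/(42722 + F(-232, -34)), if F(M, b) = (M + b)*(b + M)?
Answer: 1/113478 ≈ 8.8123e-6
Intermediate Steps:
F(M, b) = (M + b)² (F(M, b) = (M + b)*(M + b) = (M + b)²)
1/(42722 + F(-232, -34)) = 1/(42722 + (-232 - 34)²) = 1/(42722 + (-266)²) = 1/(42722 + 70756) = 1/113478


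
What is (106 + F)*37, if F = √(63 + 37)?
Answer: 4292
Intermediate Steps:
F = 10 (F = √100 = 10)
(106 + F)*37 = (106 + 10)*37 = 116*37 = 4292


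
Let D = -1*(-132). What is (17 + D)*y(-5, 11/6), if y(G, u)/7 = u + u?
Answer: 11473/3 ≈ 3824.3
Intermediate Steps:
D = 132
y(G, u) = 14*u (y(G, u) = 7*(u + u) = 7*(2*u) = 14*u)
(17 + D)*y(-5, 11/6) = (17 + 132)*(14*(11/6)) = 149*(14*(11*(⅙))) = 149*(14*(11/6)) = 149*(77/3) = 11473/3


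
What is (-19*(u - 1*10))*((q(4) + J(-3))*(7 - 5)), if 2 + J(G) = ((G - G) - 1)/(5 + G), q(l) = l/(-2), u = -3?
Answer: -2223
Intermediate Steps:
q(l) = -l/2 (q(l) = l*(-½) = -l/2)
J(G) = -2 - 1/(5 + G) (J(G) = -2 + ((G - G) - 1)/(5 + G) = -2 + (0 - 1)/(5 + G) = -2 - 1/(5 + G))
(-19*(u - 1*10))*((q(4) + J(-3))*(7 - 5)) = (-19*(-3 - 1*10))*((-½*4 + (-11 - 2*(-3))/(5 - 3))*(7 - 5)) = (-19*(-3 - 10))*((-2 + (-11 + 6)/2)*2) = (-19*(-13))*((-2 + (½)*(-5))*2) = 247*((-2 - 5/2)*2) = 247*(-9/2*2) = 247*(-9) = -2223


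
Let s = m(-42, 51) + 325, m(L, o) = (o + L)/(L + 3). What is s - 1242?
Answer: -11924/13 ≈ -917.23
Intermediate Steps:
m(L, o) = (L + o)/(3 + L)
s = 4222/13 (s = (-42 + 51)/(3 - 42) + 325 = 9/(-39) + 325 = -1/39*9 + 325 = -3/13 + 325 = 4222/13 ≈ 324.77)
s - 1242 = 4222/13 - 1242 = -11924/13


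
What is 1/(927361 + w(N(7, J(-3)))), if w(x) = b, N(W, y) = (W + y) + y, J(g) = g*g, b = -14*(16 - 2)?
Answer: 1/927165 ≈ 1.0786e-6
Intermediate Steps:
b = -196 (b = -14*14 = -196)
J(g) = g**2
N(W, y) = W + 2*y
w(x) = -196
1/(927361 + w(N(7, J(-3)))) = 1/(927361 - 196) = 1/927165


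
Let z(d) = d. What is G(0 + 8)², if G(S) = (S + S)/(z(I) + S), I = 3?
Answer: 256/121 ≈ 2.1157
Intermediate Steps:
G(S) = 2*S/(3 + S) (G(S) = (S + S)/(3 + S) = (2*S)/(3 + S) = 2*S/(3 + S))
G(0 + 8)² = (2*(0 + 8)/(3 + (0 + 8)))² = (2*8/(3 + 8))² = (2*8/11)² = (2*8*(1/11))² = (16/11)² = 256/121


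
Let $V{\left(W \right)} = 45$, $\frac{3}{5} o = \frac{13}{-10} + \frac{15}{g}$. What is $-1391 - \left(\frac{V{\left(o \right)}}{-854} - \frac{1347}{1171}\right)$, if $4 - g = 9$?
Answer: $- \frac{1389844261}{1000034} \approx -1389.8$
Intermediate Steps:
$g = -5$ ($g = 4 - 9 = -5$)
$o = - \frac{43}{6}$ ($o = \frac{5 \left(\frac{13}{-10} + \frac{15}{-5}\right)}{3} = \frac{5 \left(13 \left(- \frac{1}{10}\right) + 15 \left(- \frac{1}{5}\right)\right)}{3} = \frac{5 \left(- \frac{13}{10} - 3\right)}{3} = \frac{5}{3} \left(- \frac{43}{10}\right) = - \frac{43}{6} \approx -7.1667$)
$-1391 - \left(\frac{V{\left(o \right)}}{-854} - \frac{1347}{1171}\right) = -1391 - \left(\frac{45}{-854} - \frac{1347}{1171}\right) = -1391 - \left(45 \left(- \frac{1}{854}\right) - \frac{1347}{1171}\right) = -1391 - \left(- \frac{45}{854} - \frac{1347}{1171}\right) = -1391 - - \frac{1203033}{1000034} = -1391 + \frac{1203033}{1000034} = - \frac{1389844261}{1000034}$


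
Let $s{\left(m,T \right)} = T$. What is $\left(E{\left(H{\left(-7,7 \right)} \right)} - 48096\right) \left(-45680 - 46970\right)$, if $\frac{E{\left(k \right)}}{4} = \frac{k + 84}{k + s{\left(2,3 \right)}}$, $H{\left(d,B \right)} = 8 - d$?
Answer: $4454056100$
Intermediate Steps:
$E{\left(k \right)} = \frac{4 \left(84 + k\right)}{3 + k}$ ($E{\left(k \right)} = 4 \frac{k + 84}{k + 3} = 4 \frac{84 + k}{3 + k} = \frac{4 \left(84 + k\right)}{3 + k}$)
$\left(E{\left(H{\left(-7,7 \right)} \right)} - 48096\right) \left(-45680 - 46970\right) = \left(\frac{4 \left(84 + \left(8 - -7\right)\right)}{3 + \left(8 - -7\right)} - 48096\right) \left(-45680 - 46970\right) = \left(\frac{4 \left(84 + \left(8 + 7\right)\right)}{3 + \left(8 + 7\right)} - 48096\right) \left(-92650\right) = \left(\frac{4 \left(84 + 15\right)}{3 + 15} - 48096\right) \left(-92650\right) = \left(4 \cdot \frac{1}{18} \cdot 99 - 48096\right) \left(-92650\right) = \left(22 - 48096\right) \left(-92650\right) = \left(-48074\right) \left(-92650\right) = 4454056100$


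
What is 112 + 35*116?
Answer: 4172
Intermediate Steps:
112 + 35*116 = 112 + 4060 = 4172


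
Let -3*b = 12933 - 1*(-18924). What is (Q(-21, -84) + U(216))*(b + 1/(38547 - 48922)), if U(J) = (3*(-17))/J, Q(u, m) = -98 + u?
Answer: 31527590057/24900 ≈ 1.2662e+6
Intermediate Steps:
b = -10619 (b = -(12933 - 1*(-18924))/3 = -(12933 + 18924)/3 = -⅓*31857 = -10619)
U(J) = -51/J
(Q(-21, -84) + U(216))*(b + 1/(38547 - 48922)) = ((-98 - 21) - 51/216)*(-10619 + 1/(38547 - 48922)) = (-119 - 51*1/216)*(-10619 + 1/(-10375)) = (-119 - 17/72)*(-10619 - 1/10375) = -8585/72*(-110172126/10375) = 31527590057/24900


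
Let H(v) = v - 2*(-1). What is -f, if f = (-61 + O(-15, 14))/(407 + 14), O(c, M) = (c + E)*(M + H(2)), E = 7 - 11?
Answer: 403/421 ≈ 0.95724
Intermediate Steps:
H(v) = 2 + v (H(v) = v + 2 = 2 + v)
E = -4
O(c, M) = (-4 + c)*(4 + M) (O(c, M) = (c - 4)*(M + (2 + 2)) = (-4 + c)*(M + 4) = (-4 + c)*(4 + M))
f = -403/421 (f = (-61 + (-16 - 4*14 + 4*(-15) + 14*(-15)))/(407 + 14) = (-61 + (-16 - 56 - 60 - 210))/421 = (-61 - 342)*(1/421) = -403*1/421 = -403/421 ≈ -0.95724)
-f = -1*(-403/421) = 403/421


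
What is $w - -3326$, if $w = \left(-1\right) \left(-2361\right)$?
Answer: $5687$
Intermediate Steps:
$w = 2361$
$w - -3326 = 2361 - -3326 = 2361 + 3326 = 5687$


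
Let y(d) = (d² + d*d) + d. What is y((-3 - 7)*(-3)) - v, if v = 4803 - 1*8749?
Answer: 5776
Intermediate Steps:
v = -3946 (v = 4803 - 8749 = -3946)
y(d) = d + 2*d² (y(d) = (d² + d²) + d = 2*d² + d = d + 2*d²)
y((-3 - 7)*(-3)) - v = ((-3 - 7)*(-3))*(1 + 2*((-3 - 7)*(-3))) - 1*(-3946) = (-10*(-3))*(1 + 2*(-10*(-3))) + 3946 = 30*(1 + 2*30) + 3946 = 30*(1 + 60) + 3946 = 30*61 + 3946 = 1830 + 3946 = 5776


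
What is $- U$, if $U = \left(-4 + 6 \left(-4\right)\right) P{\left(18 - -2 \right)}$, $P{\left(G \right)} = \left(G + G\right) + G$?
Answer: $1680$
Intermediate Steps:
$P{\left(G \right)} = 3 G$ ($P{\left(G \right)} = 2 G + G = 3 G$)
$U = -1680$ ($U = \left(-4 + 6 \left(-4\right)\right) 3 \left(18 - -2\right) = \left(-4 - 24\right) 3 \left(18 + 2\right) = - 28 \cdot 3 \cdot 20 = \left(-28\right) 60 = -1680$)
$- U = \left(-1\right) \left(-1680\right) = 1680$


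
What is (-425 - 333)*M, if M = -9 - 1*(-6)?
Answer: 2274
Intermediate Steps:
M = -3 (M = -9 + 6 = -3)
(-425 - 333)*M = (-425 - 333)*(-3) = -758*(-3) = 2274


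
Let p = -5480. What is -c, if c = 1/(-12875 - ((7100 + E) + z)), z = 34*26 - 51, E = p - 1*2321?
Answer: 1/13007 ≈ 7.6882e-5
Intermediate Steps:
E = -7801 (E = -5480 - 1*2321 = -5480 - 2321 = -7801)
z = 833 (z = 884 - 51 = 833)
c = -1/13007 (c = 1/(-12875 - ((7100 - 7801) + 833)) = 1/(-12875 - (-701 + 833)) = 1/(-12875 - 1*132) = 1/(-12875 - 132) = 1/(-13007) = -1/13007 ≈ -7.6882e-5)
-c = -1*(-1/13007) = 1/13007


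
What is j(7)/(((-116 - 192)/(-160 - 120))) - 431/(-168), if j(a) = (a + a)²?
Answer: 334021/1848 ≈ 180.75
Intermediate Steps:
j(a) = 4*a² (j(a) = (2*a)² = 4*a²)
j(7)/(((-116 - 192)/(-160 - 120))) - 431/(-168) = (4*7²)/(((-116 - 192)/(-160 - 120))) - 431/(-168) = (4*49)/((-308/(-280))) - 431*(-1/168) = 196/((-308*(-1/280))) + 431/168 = 196/(11/10) + 431/168 = 196*(10/11) + 431/168 = 1960/11 + 431/168 = 334021/1848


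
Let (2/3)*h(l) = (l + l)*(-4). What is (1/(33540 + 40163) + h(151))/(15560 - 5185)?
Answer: -26709967/152933725 ≈ -0.17465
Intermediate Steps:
h(l) = -12*l (h(l) = 3*((l + l)*(-4))/2 = 3*((2*l)*(-4))/2 = 3*(-8*l)/2 = -12*l)
(1/(33540 + 40163) + h(151))/(15560 - 5185) = (1/(33540 + 40163) - 12*151)/(15560 - 5185) = (1/73703 - 1812)/10375 = (1/73703 - 1812)*(1/10375) = -133549835/73703*1/10375 = -26709967/152933725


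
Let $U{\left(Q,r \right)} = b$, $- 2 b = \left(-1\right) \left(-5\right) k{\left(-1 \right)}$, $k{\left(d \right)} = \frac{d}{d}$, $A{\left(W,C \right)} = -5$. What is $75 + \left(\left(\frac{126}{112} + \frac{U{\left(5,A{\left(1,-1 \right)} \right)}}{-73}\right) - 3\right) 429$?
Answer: $- \frac{417375}{584} \approx -714.68$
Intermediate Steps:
$k{\left(d \right)} = 1$
$b = - \frac{5}{2}$ ($b = - \frac{\left(-1\right) \left(-5\right) 1}{2} = - \frac{5 \cdot 1}{2} = \left(- \frac{1}{2}\right) 5 = - \frac{5}{2} \approx -2.5$)
$U{\left(Q,r \right)} = - \frac{5}{2}$
$75 + \left(\left(\frac{126}{112} + \frac{U{\left(5,A{\left(1,-1 \right)} \right)}}{-73}\right) - 3\right) 429 = 75 + \left(\left(\frac{126}{112} - \frac{5}{2 \left(-73\right)}\right) - 3\right) 429 = 75 + \left(\left(126 \cdot \frac{1}{112} - - \frac{5}{146}\right) - 3\right) 429 = 75 + \left(\left(\frac{9}{8} + \frac{5}{146}\right) - 3\right) 429 = 75 + \left(\frac{677}{584} - 3\right) 429 = 75 - \frac{461175}{584} = - \frac{417375}{584}$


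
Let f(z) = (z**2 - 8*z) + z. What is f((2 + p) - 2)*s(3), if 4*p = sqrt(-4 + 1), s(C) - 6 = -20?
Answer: 21/8 + 49*I*sqrt(3)/2 ≈ 2.625 + 42.435*I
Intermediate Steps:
s(C) = -14 (s(C) = 6 - 20 = -14)
p = I*sqrt(3)/4 (p = sqrt(-4 + 1)/4 = sqrt(-3)/4 = (I*sqrt(3))/4 = I*sqrt(3)/4 ≈ 0.43301*I)
f(z) = z**2 - 7*z
f((2 + p) - 2)*s(3) = (((2 + I*sqrt(3)/4) - 2)*(-7 + ((2 + I*sqrt(3)/4) - 2)))*(-14) = ((I*sqrt(3)/4)*(-7 + I*sqrt(3)/4))*(-14) = (I*sqrt(3)*(-7 + I*sqrt(3)/4)/4)*(-14) = -7*I*sqrt(3)*(-7 + I*sqrt(3)/4)/2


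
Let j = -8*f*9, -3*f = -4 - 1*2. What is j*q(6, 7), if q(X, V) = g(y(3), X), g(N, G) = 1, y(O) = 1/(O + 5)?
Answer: -144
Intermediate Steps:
f = 2 (f = -(-4 - 1*2)/3 = -(-4 - 2)/3 = -⅓*(-6) = 2)
y(O) = 1/(5 + O)
q(X, V) = 1
j = -144 (j = -8*2*9 = -16*9 = -144)
j*q(6, 7) = -144*1 = -144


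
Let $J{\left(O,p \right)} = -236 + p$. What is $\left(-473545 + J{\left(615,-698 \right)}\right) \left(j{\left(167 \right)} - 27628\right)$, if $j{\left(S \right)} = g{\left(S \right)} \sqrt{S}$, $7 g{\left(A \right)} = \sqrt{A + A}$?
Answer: $13108905812 - \frac{79237993 \sqrt{2}}{7} \approx 1.3093 \cdot 10^{10}$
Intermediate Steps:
$g{\left(A \right)} = \frac{\sqrt{2} \sqrt{A}}{7}$ ($g{\left(A \right)} = \frac{\sqrt{A + A}}{7} = \frac{\sqrt{2 A}}{7} = \frac{\sqrt{2} \sqrt{A}}{7}$)
$j{\left(S \right)} = \frac{S \sqrt{2}}{7}$ ($j{\left(S \right)} = \frac{\sqrt{2} \sqrt{S}}{7} \sqrt{S} = \frac{S \sqrt{2}}{7}$)
$\left(-473545 + J{\left(615,-698 \right)}\right) \left(j{\left(167 \right)} - 27628\right) = \left(-473545 - 934\right) \left(\frac{1}{7} \cdot 167 \sqrt{2} - 27628\right) = \left(-473545 - 934\right) \left(\frac{167 \sqrt{2}}{7} - 27628\right) = - 474479 \left(-27628 + \frac{167 \sqrt{2}}{7}\right) = 13108905812 - \frac{79237993 \sqrt{2}}{7}$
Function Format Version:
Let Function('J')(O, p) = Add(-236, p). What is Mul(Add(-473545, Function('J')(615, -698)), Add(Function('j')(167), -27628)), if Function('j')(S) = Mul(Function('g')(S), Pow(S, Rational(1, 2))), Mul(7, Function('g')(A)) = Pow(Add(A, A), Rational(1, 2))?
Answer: Add(13108905812, Mul(Rational(-79237993, 7), Pow(2, Rational(1, 2)))) ≈ 1.3093e+10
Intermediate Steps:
Function('g')(A) = Mul(Rational(1, 7), Pow(2, Rational(1, 2)), Pow(A, Rational(1, 2))) (Function('g')(A) = Mul(Rational(1, 7), Pow(Add(A, A), Rational(1, 2))) = Mul(Rational(1, 7), Pow(Mul(2, A), Rational(1, 2))) = Mul(Rational(1, 7), Mul(Pow(2, Rational(1, 2)), Pow(A, Rational(1, 2)))) = Mul(Rational(1, 7), Pow(2, Rational(1, 2)), Pow(A, Rational(1, 2))))
Function('j')(S) = Mul(Rational(1, 7), S, Pow(2, Rational(1, 2))) (Function('j')(S) = Mul(Mul(Rational(1, 7), Pow(2, Rational(1, 2)), Pow(S, Rational(1, 2))), Pow(S, Rational(1, 2))) = Mul(Rational(1, 7), S, Pow(2, Rational(1, 2))))
Mul(Add(-473545, Function('J')(615, -698)), Add(Function('j')(167), -27628)) = Mul(Add(-473545, Add(-236, -698)), Add(Mul(Rational(1, 7), 167, Pow(2, Rational(1, 2))), -27628)) = Mul(Add(-473545, -934), Add(Mul(Rational(167, 7), Pow(2, Rational(1, 2))), -27628)) = Mul(-474479, Add(-27628, Mul(Rational(167, 7), Pow(2, Rational(1, 2))))) = Add(13108905812, Mul(Rational(-79237993, 7), Pow(2, Rational(1, 2))))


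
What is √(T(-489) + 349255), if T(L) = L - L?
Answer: √349255 ≈ 590.98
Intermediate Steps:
T(L) = 0
√(T(-489) + 349255) = √(0 + 349255) = √349255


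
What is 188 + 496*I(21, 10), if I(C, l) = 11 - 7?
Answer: 2172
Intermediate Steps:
I(C, l) = 4
188 + 496*I(21, 10) = 188 + 496*4 = 188 + 1984 = 2172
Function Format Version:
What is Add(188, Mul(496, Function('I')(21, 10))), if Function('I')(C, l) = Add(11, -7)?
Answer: 2172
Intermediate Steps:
Function('I')(C, l) = 4
Add(188, Mul(496, Function('I')(21, 10))) = Add(188, Mul(496, 4)) = Add(188, 1984) = 2172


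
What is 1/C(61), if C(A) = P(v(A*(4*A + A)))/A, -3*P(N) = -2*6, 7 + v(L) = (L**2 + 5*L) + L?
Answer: 61/4 ≈ 15.250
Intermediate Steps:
v(L) = -7 + L**2 + 6*L (v(L) = -7 + ((L**2 + 5*L) + L) = -7 + (L**2 + 6*L) = -7 + L**2 + 6*L)
P(N) = 4 (P(N) = -(-2)*6/3 = -1/3*(-12) = 4)
C(A) = 4/A
1/C(61) = 1/(4/61) = 61/4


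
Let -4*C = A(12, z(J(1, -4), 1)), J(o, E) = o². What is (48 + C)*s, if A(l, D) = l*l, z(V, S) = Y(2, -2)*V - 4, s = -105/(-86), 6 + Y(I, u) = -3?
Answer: 630/43 ≈ 14.651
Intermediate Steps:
Y(I, u) = -9 (Y(I, u) = -6 - 3 = -9)
s = 105/86 (s = -105*(-1/86) = 105/86 ≈ 1.2209)
z(V, S) = -4 - 9*V (z(V, S) = -9*V - 4 = -4 - 9*V)
A(l, D) = l²
C = -36 (C = -¼*12² = -¼*144 = -36)
(48 + C)*s = (48 - 36)*(105/86) = 12*(105/86) = 630/43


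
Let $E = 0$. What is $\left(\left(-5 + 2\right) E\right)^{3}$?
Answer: $0$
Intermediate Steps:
$\left(\left(-5 + 2\right) E\right)^{3} = \left(\left(-5 + 2\right) 0\right)^{3} = \left(\left(-3\right) 0\right)^{3} = 0^{3} = 0$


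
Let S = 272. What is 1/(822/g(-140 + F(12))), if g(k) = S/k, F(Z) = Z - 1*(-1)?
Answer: -136/52197 ≈ -0.0026055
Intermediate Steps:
F(Z) = 1 + Z (F(Z) = Z + 1 = 1 + Z)
g(k) = 272/k
1/(822/g(-140 + F(12))) = 1/(822/((272/(-140 + (1 + 12))))) = 1/(822/((272/(-140 + 13)))) = 1/(822/((272/(-127)))) = 1/(822/((272*(-1/127)))) = 1/(822/(-272/127)) = 1/(822*(-127/272)) = 1/(-52197/136) = -136/52197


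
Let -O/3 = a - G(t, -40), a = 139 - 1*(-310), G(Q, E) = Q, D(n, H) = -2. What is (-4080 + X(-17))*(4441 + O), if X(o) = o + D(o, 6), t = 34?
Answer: -13100404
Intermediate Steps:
X(o) = -2 + o (X(o) = o - 2 = -2 + o)
a = 449 (a = 139 + 310 = 449)
O = -1245 (O = -3*(449 - 1*34) = -3*(449 - 34) = -3*415 = -1245)
(-4080 + X(-17))*(4441 + O) = (-4080 + (-2 - 17))*(4441 - 1245) = (-4080 - 19)*3196 = -4099*3196 = -13100404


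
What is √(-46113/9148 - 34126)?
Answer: I*√714071750407/4574 ≈ 184.75*I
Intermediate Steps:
√(-46113/9148 - 34126) = √(-312230761/9148) = I*√714071750407/4574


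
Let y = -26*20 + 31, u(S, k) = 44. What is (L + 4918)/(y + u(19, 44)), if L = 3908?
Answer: -8826/445 ≈ -19.834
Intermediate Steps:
y = -489 (y = -520 + 31 = -489)
(L + 4918)/(y + u(19, 44)) = (3908 + 4918)/(-489 + 44) = 8826/(-445) = 8826*(-1/445) = -8826/445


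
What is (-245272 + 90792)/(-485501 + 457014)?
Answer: 154480/28487 ≈ 5.4228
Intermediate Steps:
(-245272 + 90792)/(-485501 + 457014) = -154480/(-28487) = -154480*(-1/28487) = 154480/28487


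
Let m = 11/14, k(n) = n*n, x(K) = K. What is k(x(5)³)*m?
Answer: 171875/14 ≈ 12277.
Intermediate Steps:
k(n) = n²
m = 11/14 (m = 11*(1/14) = 11/14 ≈ 0.78571)
k(x(5)³)*m = (5³)²*(11/14) = 125²*(11/14) = 15625*(11/14) = 171875/14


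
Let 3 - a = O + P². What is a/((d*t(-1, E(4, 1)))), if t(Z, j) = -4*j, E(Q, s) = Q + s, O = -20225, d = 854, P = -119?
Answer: -6067/17080 ≈ -0.35521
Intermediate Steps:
a = 6067 (a = 3 - (-20225 + (-119)²) = 3 - (-20225 + 14161) = 3 - 1*(-6064) = 3 + 6064 = 6067)
a/((d*t(-1, E(4, 1)))) = 6067/((854*(-4*(4 + 1)))) = 6067/((854*(-4*5))) = 6067/((854*(-20))) = 6067/(-17080) = 6067*(-1/17080) = -6067/17080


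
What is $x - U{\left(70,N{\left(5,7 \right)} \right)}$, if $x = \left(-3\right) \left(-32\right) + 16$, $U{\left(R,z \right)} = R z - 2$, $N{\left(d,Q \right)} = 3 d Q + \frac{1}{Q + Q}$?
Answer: $-7241$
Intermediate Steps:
$N{\left(d,Q \right)} = \frac{1}{2 Q} + 3 Q d$ ($N{\left(d,Q \right)} = 3 Q d + \frac{1}{2 Q} = \frac{1}{2 Q} + 3 Q d$)
$U{\left(R,z \right)} = -2 + R z$ ($U{\left(R,z \right)} = R z - 2 = -2 + R z$)
$x = 112$ ($x = 96 + 16 = 112$)
$x - U{\left(70,N{\left(5,7 \right)} \right)} = 112 - \left(-2 + 70 \left(\frac{1}{2 \cdot 7} + 3 \cdot 7 \cdot 5\right)\right) = 112 - \left(-2 + 70 \left(\frac{1}{2} \cdot \frac{1}{7} + 105\right)\right) = 112 - \left(-2 + 70 \left(\frac{1}{14} + 105\right)\right) = 112 - \left(-2 + 70 \cdot \frac{1471}{14}\right) = 112 - \left(-2 + 7355\right) = 112 - 7353 = -7241$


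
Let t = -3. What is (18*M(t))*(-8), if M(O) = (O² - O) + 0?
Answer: -1728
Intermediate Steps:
M(O) = O² - O
(18*M(t))*(-8) = (18*(-3*(-1 - 3)))*(-8) = (18*(-3*(-4)))*(-8) = (18*12)*(-8) = 216*(-8) = -1728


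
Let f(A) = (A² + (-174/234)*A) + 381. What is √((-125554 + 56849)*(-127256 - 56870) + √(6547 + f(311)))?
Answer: √(19241223158430 + 78*√39324597)/39 ≈ 1.1247e+5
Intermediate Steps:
f(A) = 381 + A² - 29*A/39 (f(A) = (A² + (-174*1/234)*A) + 381 = (A² - 29*A/39) + 381 = 381 + A² - 29*A/39)
√((-125554 + 56849)*(-127256 - 56870) + √(6547 + f(311))) = √((-125554 + 56849)*(-127256 - 56870) + √(6547 + (381 + 311² - 29/39*311))) = √(-68705*(-184126) + √(6547 + (381 + 96721 - 9019/39))) = √(12650376830 + √(6547 + 3777959/39)) = √(12650376830 + √(4033292/39)) = √(12650376830 + 2*√39324597/39)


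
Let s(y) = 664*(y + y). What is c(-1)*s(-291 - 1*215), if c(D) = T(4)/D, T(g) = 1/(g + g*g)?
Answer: 167992/5 ≈ 33598.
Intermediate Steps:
T(g) = 1/(g + g²)
s(y) = 1328*y (s(y) = 664*(2*y) = 1328*y)
c(D) = 1/(20*D) (c(D) = (1/(4*(1 + 4)))/D = ((¼)/5)/D = ((¼)*(⅕))/D = 1/(20*D))
c(-1)*s(-291 - 1*215) = ((1/20)/(-1))*(1328*(-291 - 1*215)) = ((1/20)*(-1))*(1328*(-291 - 215)) = -332*(-506)/5 = -1/20*(-671968) = 167992/5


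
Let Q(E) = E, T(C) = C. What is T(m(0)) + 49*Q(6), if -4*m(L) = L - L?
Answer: 294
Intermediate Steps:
m(L) = 0 (m(L) = -(L - L)/4 = -1/4*0 = 0)
T(m(0)) + 49*Q(6) = 0 + 49*6 = 0 + 294 = 294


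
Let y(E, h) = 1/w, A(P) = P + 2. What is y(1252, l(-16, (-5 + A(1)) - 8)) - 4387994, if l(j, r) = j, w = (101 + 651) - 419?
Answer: -1461202001/333 ≈ -4.3880e+6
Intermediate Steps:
A(P) = 2 + P
w = 333 (w = 752 - 419 = 333)
y(E, h) = 1/333
y(1252, l(-16, (-5 + A(1)) - 8)) - 4387994 = 1/333 - 4387994 = -1461202001/333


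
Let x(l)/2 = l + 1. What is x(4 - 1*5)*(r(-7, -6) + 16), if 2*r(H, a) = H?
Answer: 0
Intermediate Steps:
r(H, a) = H/2
x(l) = 2 + 2*l (x(l) = 2*(l + 1) = 2*(1 + l) = 2 + 2*l)
x(4 - 1*5)*(r(-7, -6) + 16) = (2 + 2*(4 - 1*5))*((½)*(-7) + 16) = (2 + 2*(4 - 5))*(-7/2 + 16) = (2 + 2*(-1))*(25/2) = (2 - 2)*(25/2) = 0*(25/2) = 0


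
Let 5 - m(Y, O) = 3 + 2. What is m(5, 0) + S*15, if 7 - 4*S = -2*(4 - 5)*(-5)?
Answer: 255/4 ≈ 63.750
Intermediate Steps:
m(Y, O) = 0 (m(Y, O) = 5 - (3 + 2) = 5 - 1*5 = 5 - 5 = 0)
S = 17/4 (S = 7/4 - (-2*(4 - 5))*(-5)/4 = 7/4 - (-2*(-1))*(-5)/4 = 7/4 - (-5)/2 = 7/4 - ¼*(-10) = 7/4 + 5/2 = 17/4 ≈ 4.2500)
m(5, 0) + S*15 = 0 + (17/4)*15 = 0 + 255/4 = 255/4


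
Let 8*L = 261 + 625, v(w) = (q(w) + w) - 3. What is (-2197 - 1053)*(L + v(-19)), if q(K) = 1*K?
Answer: -453375/2 ≈ -2.2669e+5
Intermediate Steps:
q(K) = K
v(w) = -3 + 2*w (v(w) = (w + w) - 3 = 2*w - 3 = -3 + 2*w)
L = 443/4 (L = (261 + 625)/8 = (1/8)*886 = 443/4 ≈ 110.75)
(-2197 - 1053)*(L + v(-19)) = (-2197 - 1053)*(443/4 + (-3 + 2*(-19))) = -3250*(443/4 + (-3 - 38)) = -3250*(443/4 - 41) = -3250*279/4 = -453375/2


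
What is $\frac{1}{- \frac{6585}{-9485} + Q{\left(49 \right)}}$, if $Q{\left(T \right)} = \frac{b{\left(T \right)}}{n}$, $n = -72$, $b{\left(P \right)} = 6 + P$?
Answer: $- \frac{136584}{9511} \approx -14.361$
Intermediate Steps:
$Q{\left(T \right)} = - \frac{1}{12} - \frac{T}{72}$ ($Q{\left(T \right)} = \frac{6 + T}{-72} = \left(6 + T\right) \left(- \frac{1}{72}\right) = - \frac{1}{12} - \frac{T}{72}$)
$\frac{1}{- \frac{6585}{-9485} + Q{\left(49 \right)}} = \frac{1}{- \frac{6585}{-9485} - \frac{55}{72}} = \frac{1}{\left(-6585\right) \left(- \frac{1}{9485}\right) - \frac{55}{72}} = \frac{1}{\frac{1317}{1897} - \frac{55}{72}} = \frac{1}{- \frac{9511}{136584}} = - \frac{136584}{9511}$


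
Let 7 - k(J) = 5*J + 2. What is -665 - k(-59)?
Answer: -965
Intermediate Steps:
k(J) = 5 - 5*J (k(J) = 7 - (5*J + 2) = 7 - (2 + 5*J) = 7 + (-2 - 5*J) = 5 - 5*J)
-665 - k(-59) = -665 - (5 - 5*(-59)) = -665 - (5 + 295) = -665 - 1*300 = -665 - 300 = -965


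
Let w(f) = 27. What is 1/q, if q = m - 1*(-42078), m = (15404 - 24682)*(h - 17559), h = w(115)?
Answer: 1/162703974 ≈ 6.1461e-9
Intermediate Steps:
h = 27
m = 162661896 (m = (15404 - 24682)*(27 - 17559) = -9278*(-17532) = 162661896)
q = 162703974 (q = 162661896 - 1*(-42078) = 162661896 + 42078 = 162703974)
1/q = 1/162703974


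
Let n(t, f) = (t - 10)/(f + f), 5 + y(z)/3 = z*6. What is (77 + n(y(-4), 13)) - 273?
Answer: -5193/26 ≈ -199.73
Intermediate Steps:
y(z) = -15 + 18*z (y(z) = -15 + 3*(z*6) = -15 + 3*(6*z) = -15 + 18*z)
n(t, f) = (-10 + t)/(2*f) (n(t, f) = (-10 + t)/((2*f)) = (-10 + t)*(1/(2*f)) = (-10 + t)/(2*f))
(77 + n(y(-4), 13)) - 273 = (77 + (½)*(-10 + (-15 + 18*(-4)))/13) - 273 = (77 + (½)*(1/13)*(-10 + (-15 - 72))) - 273 = (77 + (½)*(1/13)*(-10 - 87)) - 273 = (77 + (½)*(1/13)*(-97)) - 273 = (77 - 97/26) - 273 = 1905/26 - 273 = -5193/26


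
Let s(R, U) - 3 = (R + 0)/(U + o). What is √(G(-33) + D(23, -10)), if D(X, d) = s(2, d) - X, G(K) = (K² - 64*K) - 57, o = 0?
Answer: √78095/5 ≈ 55.891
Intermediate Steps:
s(R, U) = 3 + R/U (s(R, U) = 3 + (R + 0)/(U + 0) = 3 + R/U)
G(K) = -57 + K² - 64*K
D(X, d) = 3 - X + 2/d (D(X, d) = (3 + 2/d) - X = 3 - X + 2/d)
√(G(-33) + D(23, -10)) = √((-57 + (-33)² - 64*(-33)) + (3 - 1*23 + 2/(-10))) = √((-57 + 1089 + 2112) + (3 - 23 + 2*(-⅒))) = √(3144 + (3 - 23 - ⅕)) = √(3144 - 101/5) = √(15619/5) = √78095/5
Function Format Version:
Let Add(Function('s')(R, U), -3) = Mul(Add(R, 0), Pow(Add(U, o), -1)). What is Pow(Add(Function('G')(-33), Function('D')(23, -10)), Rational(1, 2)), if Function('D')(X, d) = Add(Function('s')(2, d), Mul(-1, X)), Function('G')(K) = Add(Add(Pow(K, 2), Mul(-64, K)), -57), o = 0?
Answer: Mul(Rational(1, 5), Pow(78095, Rational(1, 2))) ≈ 55.891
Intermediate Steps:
Function('s')(R, U) = Add(3, Mul(R, Pow(U, -1))) (Function('s')(R, U) = Add(3, Mul(Add(R, 0), Pow(Add(U, 0), -1))) = Add(3, Mul(R, Pow(U, -1))))
Function('G')(K) = Add(-57, Pow(K, 2), Mul(-64, K))
Function('D')(X, d) = Add(3, Mul(-1, X), Mul(2, Pow(d, -1))) (Function('D')(X, d) = Add(Add(3, Mul(2, Pow(d, -1))), Mul(-1, X)) = Add(3, Mul(-1, X), Mul(2, Pow(d, -1))))
Pow(Add(Function('G')(-33), Function('D')(23, -10)), Rational(1, 2)) = Pow(Add(Add(-57, Pow(-33, 2), Mul(-64, -33)), Add(3, Mul(-1, 23), Mul(2, Pow(-10, -1)))), Rational(1, 2)) = Pow(Add(Add(-57, 1089, 2112), Add(3, -23, Mul(2, Rational(-1, 10)))), Rational(1, 2)) = Pow(Add(3144, Add(3, -23, Rational(-1, 5))), Rational(1, 2)) = Pow(Add(3144, Rational(-101, 5)), Rational(1, 2)) = Pow(Rational(15619, 5), Rational(1, 2)) = Mul(Rational(1, 5), Pow(78095, Rational(1, 2)))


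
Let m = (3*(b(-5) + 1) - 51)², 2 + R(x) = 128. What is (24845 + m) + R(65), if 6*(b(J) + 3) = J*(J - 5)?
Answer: 25995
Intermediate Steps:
R(x) = 126 (R(x) = -2 + 128 = 126)
b(J) = -3 + J*(-5 + J)/6 (b(J) = -3 + (J*(J - 5))/6 = -3 + (J*(-5 + J))/6 = -3 + J*(-5 + J)/6)
m = 1024 (m = (3*((-3 - ⅚*(-5) + (⅙)*(-5)²) + 1) - 51)² = (3*((-3 + 25/6 + (⅙)*25) + 1) - 51)² = (3*((-3 + 25/6 + 25/6) + 1) - 51)² = (3*(16/3 + 1) - 51)² = (3*(19/3) - 51)² = (19 - 51)² = (-32)² = 1024)
(24845 + m) + R(65) = (24845 + 1024) + 126 = 25869 + 126 = 25995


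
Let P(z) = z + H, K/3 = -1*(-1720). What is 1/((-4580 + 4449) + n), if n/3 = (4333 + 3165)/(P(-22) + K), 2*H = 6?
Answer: -5141/650977 ≈ -0.0078974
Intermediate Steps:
H = 3 (H = (1/2)*6 = 3)
K = 5160 (K = 3*(-1*(-1720)) = 3*1720 = 5160)
P(z) = 3 + z (P(z) = z + 3 = 3 + z)
n = 22494/5141 (n = 3*((4333 + 3165)/((3 - 22) + 5160)) = 3*(7498/(-19 + 5160)) = 3*(7498/5141) = 22494/5141 ≈ 4.3754)
1/((-4580 + 4449) + n) = 1/((-4580 + 4449) + 22494/5141) = 1/(-131 + 22494/5141) = 1/(-650977/5141) = -5141/650977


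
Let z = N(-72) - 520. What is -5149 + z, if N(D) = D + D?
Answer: -5813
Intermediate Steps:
N(D) = 2*D
z = -664 (z = 2*(-72) - 520 = -144 - 520 = -664)
-5149 + z = -5149 - 664 = -5813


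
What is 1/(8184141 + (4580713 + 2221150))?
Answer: 1/14986004 ≈ 6.6729e-8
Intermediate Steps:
1/(8184141 + (4580713 + 2221150)) = 1/(8184141 + 6801863) = 1/14986004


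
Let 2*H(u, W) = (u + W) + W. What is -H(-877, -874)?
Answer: 2625/2 ≈ 1312.5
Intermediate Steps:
H(u, W) = W + u/2 (H(u, W) = ((u + W) + W)/2 = ((W + u) + W)/2 = (u + 2*W)/2 = W + u/2)
-H(-877, -874) = -(-874 + (½)*(-877)) = -(-874 - 877/2) = -1*(-2625/2) = 2625/2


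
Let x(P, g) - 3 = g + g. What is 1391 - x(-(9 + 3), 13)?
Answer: 1362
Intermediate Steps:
x(P, g) = 3 + 2*g (x(P, g) = 3 + (g + g) = 3 + 2*g)
1391 - x(-(9 + 3), 13) = 1391 - (3 + 2*13) = 1391 - (3 + 26) = 1391 - 1*29 = 1391 - 29 = 1362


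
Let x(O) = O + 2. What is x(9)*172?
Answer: 1892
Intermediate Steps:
x(O) = 2 + O
x(9)*172 = (2 + 9)*172 = 11*172 = 1892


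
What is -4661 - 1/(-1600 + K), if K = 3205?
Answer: -7480906/1605 ≈ -4661.0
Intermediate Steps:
-4661 - 1/(-1600 + K) = -4661 - 1/(-1600 + 3205) = -4661 - 1/1605 = -7480906/1605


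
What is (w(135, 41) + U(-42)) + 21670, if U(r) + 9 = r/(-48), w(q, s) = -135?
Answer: 172215/8 ≈ 21527.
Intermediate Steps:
U(r) = -9 - r/48 (U(r) = -9 + r/(-48) = -9 + r*(-1/48) = -9 - r/48)
(w(135, 41) + U(-42)) + 21670 = (-135 + (-9 - 1/48*(-42))) + 21670 = (-135 + (-9 + 7/8)) + 21670 = (-135 - 65/8) + 21670 = -1145/8 + 21670 = 172215/8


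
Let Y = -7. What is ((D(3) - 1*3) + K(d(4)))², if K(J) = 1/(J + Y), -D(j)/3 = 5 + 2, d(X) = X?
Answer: 5329/9 ≈ 592.11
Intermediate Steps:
D(j) = -21 (D(j) = -3*(5 + 2) = -3*7 = -21)
K(J) = 1/(-7 + J) (K(J) = 1/(J - 7) = 1/(-7 + J))
((D(3) - 1*3) + K(d(4)))² = ((-21 - 1*3) + 1/(-7 + 4))² = ((-21 - 3) + 1/(-3))² = (-24 - ⅓)² = (-73/3)² = 5329/9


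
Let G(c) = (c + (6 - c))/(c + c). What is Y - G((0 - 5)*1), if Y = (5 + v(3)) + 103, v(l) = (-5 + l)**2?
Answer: 563/5 ≈ 112.60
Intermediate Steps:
G(c) = 3/c (G(c) = 6/((2*c)) = 6*(1/(2*c)) = 3/c)
Y = 112 (Y = (5 + (-5 + 3)**2) + 103 = (5 + (-2)**2) + 103 = (5 + 4) + 103 = 9 + 103 = 112)
Y - G((0 - 5)*1) = 112 - 3/((0 - 5)*1) = 112 - 3/((-5*1)) = 112 - 3/(-5) = 112 - 3*(-1)/5 = 112 - 1*(-3/5) = 112 + 3/5 = 563/5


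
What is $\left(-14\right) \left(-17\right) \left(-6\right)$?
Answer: $-1428$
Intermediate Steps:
$\left(-14\right) \left(-17\right) \left(-6\right) = 238 \left(-6\right) = -1428$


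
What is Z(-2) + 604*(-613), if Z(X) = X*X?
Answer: -370248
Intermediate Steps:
Z(X) = X**2
Z(-2) + 604*(-613) = (-2)**2 + 604*(-613) = 4 - 370252 = -370248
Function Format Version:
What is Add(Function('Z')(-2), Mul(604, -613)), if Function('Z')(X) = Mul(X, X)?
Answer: -370248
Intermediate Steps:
Function('Z')(X) = Pow(X, 2)
Add(Function('Z')(-2), Mul(604, -613)) = Add(Pow(-2, 2), Mul(604, -613)) = Add(4, -370252) = -370248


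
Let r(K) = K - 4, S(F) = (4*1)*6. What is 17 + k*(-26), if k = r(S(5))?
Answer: -503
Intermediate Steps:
S(F) = 24 (S(F) = 4*6 = 24)
r(K) = -4 + K
k = 20 (k = -4 + 24 = 20)
17 + k*(-26) = 17 + 20*(-26) = 17 - 520 = -503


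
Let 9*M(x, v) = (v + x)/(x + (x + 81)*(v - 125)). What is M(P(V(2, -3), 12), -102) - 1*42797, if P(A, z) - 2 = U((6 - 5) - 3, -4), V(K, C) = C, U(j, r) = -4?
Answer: -6908077651/161415 ≈ -42797.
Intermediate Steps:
P(A, z) = -2 (P(A, z) = 2 - 4 = -2)
M(x, v) = (v + x)/(9*(x + (-125 + v)*(81 + x))) (M(x, v) = ((v + x)/(x + (x + 81)*(v - 125)))/9 = ((v + x)/(x + (81 + x)*(-125 + v)))/9 = ((v + x)/(x + (-125 + v)*(81 + x)))/9 = (v + x)/(9*(x + (-125 + v)*(81 + x))))
M(P(V(2, -3), 12), -102) - 1*42797 = (-102 - 2)/(9*(-10125 - 124*(-2) + 81*(-102) - 102*(-2))) - 1*42797 = (⅑)*(-104)/(-10125 + 248 - 8262 + 204) - 42797 = (⅑)*(-104)/(-17935) - 42797 = (⅑)*(-1/17935)*(-104) - 42797 = 104/161415 - 42797 = -6908077651/161415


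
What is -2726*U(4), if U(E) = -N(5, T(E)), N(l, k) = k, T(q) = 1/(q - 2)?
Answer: 1363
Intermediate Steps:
T(q) = 1/(-2 + q)
U(E) = -1/(-2 + E)
-2726*U(4) = -(-2726)/(-2 + 4) = -(-2726)/2 = -2726*(-½) = 1363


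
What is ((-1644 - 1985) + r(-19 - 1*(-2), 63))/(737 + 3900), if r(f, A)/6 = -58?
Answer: -3977/4637 ≈ -0.85767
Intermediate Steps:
r(f, A) = -348 (r(f, A) = 6*(-58) = -348)
((-1644 - 1985) + r(-19 - 1*(-2), 63))/(737 + 3900) = ((-1644 - 1985) - 348)/(737 + 3900) = (-3629 - 348)/4637 = -3977*1/4637 = -3977/4637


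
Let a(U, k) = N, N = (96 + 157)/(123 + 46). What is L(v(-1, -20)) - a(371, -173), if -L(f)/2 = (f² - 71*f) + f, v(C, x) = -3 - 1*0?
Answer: -74275/169 ≈ -439.50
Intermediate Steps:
v(C, x) = -3 (v(C, x) = -3 + 0 = -3)
L(f) = -2*f² + 140*f (L(f) = -2*((f² - 71*f) + f) = -2*(f² - 70*f) = -2*f² + 140*f)
N = 253/169 ≈ 1.4970
a(U, k) = 253/169
L(v(-1, -20)) - a(371, -173) = 2*(-3)*(70 - 1*(-3)) - 1*253/169 = 2*(-3)*(70 + 3) - 253/169 = 2*(-3)*73 - 253/169 = -438 - 253/169 = -74275/169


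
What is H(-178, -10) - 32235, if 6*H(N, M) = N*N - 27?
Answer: -161753/6 ≈ -26959.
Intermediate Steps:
H(N, M) = -9/2 + N²/6 (H(N, M) = (N*N - 27)/6 = (N² - 27)/6 = (-27 + N²)/6 = -9/2 + N²/6)
H(-178, -10) - 32235 = (-9/2 + (⅙)*(-178)²) - 32235 = (-9/2 + (⅙)*31684) - 32235 = (-9/2 + 15842/3) - 32235 = 31657/6 - 32235 = -161753/6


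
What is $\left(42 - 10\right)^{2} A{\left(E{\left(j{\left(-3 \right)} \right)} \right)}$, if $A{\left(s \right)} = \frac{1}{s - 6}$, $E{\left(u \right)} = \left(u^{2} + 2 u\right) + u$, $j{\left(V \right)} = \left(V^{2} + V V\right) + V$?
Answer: $\frac{128}{33} \approx 3.8788$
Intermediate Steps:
$j{\left(V \right)} = V + 2 V^{2}$ ($j{\left(V \right)} = \left(V^{2} + V^{2}\right) + V = 2 V^{2} + V = V + 2 V^{2}$)
$E{\left(u \right)} = u^{2} + 3 u$
$A{\left(s \right)} = \frac{1}{-6 + s}$
$\left(42 - 10\right)^{2} A{\left(E{\left(j{\left(-3 \right)} \right)} \right)} = \frac{\left(42 - 10\right)^{2}}{-6 + - 3 \left(1 + 2 \left(-3\right)\right) \left(3 - 3 \left(1 + 2 \left(-3\right)\right)\right)} = \frac{32^{2}}{-6 + - 3 \left(1 - 6\right) \left(3 - 3 \left(1 - 6\right)\right)} = \frac{1024}{-6 + \left(-3\right) \left(-5\right) \left(3 - -15\right)} = \frac{1024}{-6 + 15 \left(3 + 15\right)} = \frac{1024}{-6 + 15 \cdot 18} = \frac{1024}{-6 + 270} = \frac{1024}{264} = 1024 \cdot \frac{1}{264} = \frac{128}{33}$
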